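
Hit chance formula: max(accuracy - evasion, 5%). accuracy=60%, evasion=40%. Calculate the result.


accuracy - evasion = 60 - 40 = 20
Apply floor: max(20, 5) = 20
Hit chance = 20%

20%


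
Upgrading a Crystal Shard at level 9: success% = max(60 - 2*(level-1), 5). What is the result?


raw_rate = 60 - 2 * (9 - 1)
= 60 - 2 * 8
= 60 - 16
= 44
Apply floor: max(44, 5) = 44%

44%


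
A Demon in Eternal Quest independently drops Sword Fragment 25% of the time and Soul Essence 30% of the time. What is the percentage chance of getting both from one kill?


For independent events, P(both) = P(A) * P(B)
= 25% * 30%
= 750 / 100 %
= 7.5%

7.5%


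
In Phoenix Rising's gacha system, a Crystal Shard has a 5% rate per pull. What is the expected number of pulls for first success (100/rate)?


Expected pulls for a geometric distribution = 1/p = 100 / rate%
= 100 / 5
= 20.0

20.0 pulls


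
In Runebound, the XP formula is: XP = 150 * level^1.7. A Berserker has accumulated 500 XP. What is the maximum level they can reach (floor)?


XP = 150 * level^1.7, so level = (XP / 150)^(1/1.7)
= (500 / 150)^(1/1.7)
= 3.3333^0.5882
= 2.0304
Floor: level = 2

level 2


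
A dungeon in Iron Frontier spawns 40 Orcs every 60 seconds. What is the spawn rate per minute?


Spawns per minute = count * (60 / interval)
= 40 * (60 / 60)
= 40 * 1.0
= 40.0

40.0 per minute


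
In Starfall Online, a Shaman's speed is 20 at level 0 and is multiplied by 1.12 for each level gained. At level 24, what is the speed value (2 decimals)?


value = base * growth^level
= 20 * 1.12^24
= 20 * 15.178629
= 303.57

303.57 speed


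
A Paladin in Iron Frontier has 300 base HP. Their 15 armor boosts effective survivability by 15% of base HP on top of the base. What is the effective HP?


EHP = 300 * (1 + 15/100)
= 300 * (1 + 0.15)
= 300 * 1.15
= 345.0

345.0 EHP


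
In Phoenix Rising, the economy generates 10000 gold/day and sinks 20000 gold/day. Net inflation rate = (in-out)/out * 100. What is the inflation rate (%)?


Net gold = 10000 - 20000 = -10000
Inflation rate = net / sunk * 100 = -10000 / 20000 * 100
= -0.5 * 100
= -50.00%

-50.00%


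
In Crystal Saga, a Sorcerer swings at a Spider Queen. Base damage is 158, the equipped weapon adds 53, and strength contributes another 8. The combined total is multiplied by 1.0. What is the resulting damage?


Sum base + weapon + str = 158 + 53 + 8 = 219
Multiply by 1.0:
219 * 1.0 = 219.0

219.0 damage


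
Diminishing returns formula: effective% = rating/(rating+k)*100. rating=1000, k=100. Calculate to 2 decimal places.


effective% = rating / (rating + k) * 100
= 1000 / (1000 + 100) * 100
= 1000 / 1100 * 100
= 0.909091 * 100
= 90.91%

90.91%


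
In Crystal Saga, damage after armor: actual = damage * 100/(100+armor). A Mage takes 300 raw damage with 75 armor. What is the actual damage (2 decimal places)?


actual = 300 * 100 / (100 + 75)
= 300 * 100 / 175
= 30000 / 175
= 171.43

171.43 damage


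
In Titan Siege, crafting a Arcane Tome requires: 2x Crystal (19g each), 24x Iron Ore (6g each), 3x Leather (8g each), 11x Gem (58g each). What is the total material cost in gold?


Cost breakdown:
  Crystal: 2 * 19 = 38
  Iron Ore: 24 * 6 = 144
  Leather: 3 * 8 = 24
  Gem: 11 * 58 = 638
Total = 38 + 144 + 24 + 638 = 844

844 gold


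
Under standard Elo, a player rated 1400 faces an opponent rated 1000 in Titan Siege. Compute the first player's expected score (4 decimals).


Elo expected score: Ea = 1/(1 + 10^((Rb-Ra)/400))
Rb - Ra = 1000 - 1400 = -400
(Rb-Ra)/400 = -400/400 = -1.0
10^-1.0 = 0.1
Ea = 1/(1 + 0.1) = 1/1.1 = 0.9091

0.9091


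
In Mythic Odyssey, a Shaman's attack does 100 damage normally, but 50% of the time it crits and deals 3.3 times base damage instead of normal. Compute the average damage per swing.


E[dmg] = base * (1 + crit_chance * (crit_mult - 1))
cc as decimal = 50/100 = 0.5
cm - 1 = 3.3 - 1 = 2.3
Bonus factor = 0.5 * 2.3 = 1.15
Total multiplier = 1 + 1.15 = 2.15
Expected damage = 100 * 2.15 = 215.00

215.00 damage


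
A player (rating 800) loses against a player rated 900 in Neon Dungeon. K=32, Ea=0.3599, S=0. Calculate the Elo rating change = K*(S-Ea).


Elo update: delta = K * (S - Ea), where S = 0 (loses)
S - Ea = 0 - 0.3599 = -0.3599
Rating change = 32 * -0.3599
= -11.52

-11.52 rating points


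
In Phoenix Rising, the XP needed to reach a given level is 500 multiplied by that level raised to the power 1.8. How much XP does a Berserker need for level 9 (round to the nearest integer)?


XP = 500 * level^1.8
Substitute level = 9:
XP = 500 * 9^1.8
= 500 * 52.1959
= 26098

26098 XP


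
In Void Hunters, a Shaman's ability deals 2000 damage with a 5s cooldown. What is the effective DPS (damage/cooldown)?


DPS = damage / cooldown
= 2000 / 5
= 400.00

400.00 DPS


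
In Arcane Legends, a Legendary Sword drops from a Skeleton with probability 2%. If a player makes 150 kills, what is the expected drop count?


Expected drops = kills * (drop_rate / 100)
= 150 * (2 / 100)
= 150 * 0.02
= 3.0

3.0 drops


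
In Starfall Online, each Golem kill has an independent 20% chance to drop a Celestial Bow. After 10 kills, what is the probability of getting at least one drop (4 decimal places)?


P(at least one) = 1 - P(none) = 1 - (1-p)^n
p = 20/100 = 0.2
1 - p = 0.8
(1 - p)^10 = 0.8^10 = 0.107374
P(at least one) = 1 - 0.107374 = 0.8926

0.8926


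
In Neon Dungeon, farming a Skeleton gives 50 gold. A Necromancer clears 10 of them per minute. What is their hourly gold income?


Gold per minute = 50 * 10 = 500
Gold per hour = 500 * 60 = 30000

30000 gold/hour


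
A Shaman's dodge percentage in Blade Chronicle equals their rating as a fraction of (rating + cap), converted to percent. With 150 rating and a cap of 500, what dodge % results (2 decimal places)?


dodge% = 150 / (150 + 500) * 100
= 150 / 650 * 100
= 0.230769 * 100
= 23.08%

23.08%


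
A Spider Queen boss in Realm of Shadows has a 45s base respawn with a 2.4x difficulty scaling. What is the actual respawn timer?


Respawn time = base * multiplier
= 45 * 2.4
= 108.0 seconds

108.0 seconds


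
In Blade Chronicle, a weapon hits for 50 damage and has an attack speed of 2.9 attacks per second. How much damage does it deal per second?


DPS = damage * attack_speed
= 50 * 2.9
= 145.0

145.0 DPS


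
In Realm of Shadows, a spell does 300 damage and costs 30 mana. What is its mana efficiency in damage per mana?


Efficiency = damage / mana
= 300 / 30
= 10.00

10.00 dmg/mana


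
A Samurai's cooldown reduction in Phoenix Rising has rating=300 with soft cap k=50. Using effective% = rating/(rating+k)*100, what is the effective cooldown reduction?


effective% = rating / (rating + k) * 100
= 300 / (300 + 50) * 100
= 300 / 350 * 100
= 0.857143 * 100
= 85.71%

85.71%


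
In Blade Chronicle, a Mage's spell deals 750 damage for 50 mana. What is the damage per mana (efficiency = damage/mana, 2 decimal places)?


Efficiency = damage / mana
= 750 / 50
= 15.00

15.00 dmg/mana


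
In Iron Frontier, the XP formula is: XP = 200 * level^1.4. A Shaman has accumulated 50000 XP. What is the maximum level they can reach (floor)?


XP = 200 * level^1.4, so level = (XP / 200)^(1/1.4)
= (50000 / 200)^(1/1.4)
= 250.0^0.7143
= 51.6196
Floor: level = 51

level 51


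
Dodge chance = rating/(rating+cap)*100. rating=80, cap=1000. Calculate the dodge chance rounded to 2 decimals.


dodge% = 80 / (80 + 1000) * 100
= 80 / 1080 * 100
= 0.074074 * 100
= 7.41%

7.41%


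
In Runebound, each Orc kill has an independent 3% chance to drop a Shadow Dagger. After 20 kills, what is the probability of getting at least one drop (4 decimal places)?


P(at least one) = 1 - P(none) = 1 - (1-p)^n
p = 3/100 = 0.03
1 - p = 0.97
(1 - p)^20 = 0.97^20 = 0.543794
P(at least one) = 1 - 0.543794 = 0.4562

0.4562


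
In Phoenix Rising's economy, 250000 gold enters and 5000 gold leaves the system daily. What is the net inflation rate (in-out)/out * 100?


Net gold = 250000 - 5000 = 245000
Inflation rate = net / sunk * 100 = 245000 / 5000 * 100
= 49.0 * 100
= 4900.00%

4900.00%


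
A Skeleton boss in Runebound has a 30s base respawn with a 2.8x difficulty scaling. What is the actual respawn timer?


Respawn time = base * multiplier
= 30 * 2.8
= 84.0 seconds

84.0 seconds


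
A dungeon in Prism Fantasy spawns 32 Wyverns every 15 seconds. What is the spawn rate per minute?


Spawns per minute = count * (60 / interval)
= 32 * (60 / 15)
= 32 * 4.0
= 128.0

128.0 per minute


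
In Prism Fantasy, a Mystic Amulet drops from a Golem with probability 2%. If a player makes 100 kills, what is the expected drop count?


Expected drops = kills * (drop_rate / 100)
= 100 * (2 / 100)
= 100 * 0.02
= 2.0

2.0 drops


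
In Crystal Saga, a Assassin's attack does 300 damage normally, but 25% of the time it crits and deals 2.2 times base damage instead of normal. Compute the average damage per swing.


E[dmg] = base * (1 + crit_chance * (crit_mult - 1))
cc as decimal = 25/100 = 0.25
cm - 1 = 2.2 - 1 = 1.2
Bonus factor = 0.25 * 1.2 = 0.3
Total multiplier = 1 + 0.3 = 1.3
Expected damage = 300 * 1.3 = 390.00

390.00 damage


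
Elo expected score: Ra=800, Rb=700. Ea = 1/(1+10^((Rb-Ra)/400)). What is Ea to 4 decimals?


Elo expected score: Ea = 1/(1 + 10^((Rb-Ra)/400))
Rb - Ra = 700 - 800 = -100
(Rb-Ra)/400 = -100/400 = -0.25
10^-0.25 = 0.562341
Ea = 1/(1 + 0.562341) = 1/1.562341 = 0.6401

0.6401


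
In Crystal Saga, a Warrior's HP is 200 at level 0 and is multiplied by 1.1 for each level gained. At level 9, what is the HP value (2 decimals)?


value = base * growth^level
= 200 * 1.1^9
= 200 * 2.357948
= 471.59

471.59 HP


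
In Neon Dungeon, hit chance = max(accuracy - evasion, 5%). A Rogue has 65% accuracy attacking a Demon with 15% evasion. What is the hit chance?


accuracy - evasion = 65 - 15 = 50
Apply floor: max(50, 5) = 50
Hit chance = 50%

50%


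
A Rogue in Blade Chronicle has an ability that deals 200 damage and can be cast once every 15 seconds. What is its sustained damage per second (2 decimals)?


DPS = damage / cooldown
= 200 / 15
= 13.33

13.33 DPS


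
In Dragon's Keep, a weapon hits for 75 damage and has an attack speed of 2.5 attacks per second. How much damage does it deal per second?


DPS = damage * attack_speed
= 75 * 2.5
= 187.5

187.5 DPS


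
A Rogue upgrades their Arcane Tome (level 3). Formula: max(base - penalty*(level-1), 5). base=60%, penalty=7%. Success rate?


raw_rate = 60 - 7 * (3 - 1)
= 60 - 7 * 2
= 60 - 14
= 46
Apply floor: max(46, 5) = 46%

46%


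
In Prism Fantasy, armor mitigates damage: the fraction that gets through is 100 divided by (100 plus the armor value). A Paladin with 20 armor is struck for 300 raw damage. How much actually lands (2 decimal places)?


actual = 300 * 100 / (100 + 20)
= 300 * 100 / 120
= 30000 / 120
= 250.00

250.00 damage


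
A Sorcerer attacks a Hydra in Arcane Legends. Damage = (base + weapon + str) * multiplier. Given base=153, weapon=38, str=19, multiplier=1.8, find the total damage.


Sum base + weapon + str = 153 + 38 + 19 = 210
Multiply by 1.8:
210 * 1.8 = 378.0

378.0 damage


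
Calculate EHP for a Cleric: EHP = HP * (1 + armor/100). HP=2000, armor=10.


EHP = 2000 * (1 + 10/100)
= 2000 * (1 + 0.1)
= 2000 * 1.1
= 2200.0

2200.0 EHP


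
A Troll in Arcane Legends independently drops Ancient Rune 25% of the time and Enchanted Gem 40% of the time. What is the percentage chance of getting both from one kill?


For independent events, P(both) = P(A) * P(B)
= 25% * 40%
= 1000 / 100 %
= 10.0%

10.0%


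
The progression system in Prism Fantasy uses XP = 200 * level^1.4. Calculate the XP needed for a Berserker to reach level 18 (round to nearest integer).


XP = 200 * level^1.4
Substitute level = 18:
XP = 200 * 18^1.4
= 200 * 57.1981
= 11440

11440 XP


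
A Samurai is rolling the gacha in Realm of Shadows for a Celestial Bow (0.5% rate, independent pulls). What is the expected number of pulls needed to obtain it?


Expected pulls for a geometric distribution = 1/p = 100 / rate%
= 100 / 0.5
= 200.0

200.0 pulls


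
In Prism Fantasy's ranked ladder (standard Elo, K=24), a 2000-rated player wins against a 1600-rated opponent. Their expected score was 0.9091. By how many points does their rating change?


Elo update: delta = K * (S - Ea), where S = 1 (wins)
S - Ea = 1 - 0.9091 = 0.0909
Rating change = 24 * 0.0909
= 2.18

2.18 rating points


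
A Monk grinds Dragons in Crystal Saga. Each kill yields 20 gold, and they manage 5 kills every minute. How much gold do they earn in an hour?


Gold per minute = 20 * 5 = 100
Gold per hour = 100 * 60 = 6000

6000 gold/hour


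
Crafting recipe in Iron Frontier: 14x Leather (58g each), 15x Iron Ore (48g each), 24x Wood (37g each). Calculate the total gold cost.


Cost breakdown:
  Leather: 14 * 58 = 812
  Iron Ore: 15 * 48 = 720
  Wood: 24 * 37 = 888
Total = 812 + 720 + 888 = 2420

2420 gold


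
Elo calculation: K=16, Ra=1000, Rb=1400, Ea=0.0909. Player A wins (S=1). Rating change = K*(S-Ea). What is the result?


Elo update: delta = K * (S - Ea), where S = 1 (wins)
S - Ea = 1 - 0.0909 = 0.9091
Rating change = 16 * 0.9091
= 14.55

14.55 rating points


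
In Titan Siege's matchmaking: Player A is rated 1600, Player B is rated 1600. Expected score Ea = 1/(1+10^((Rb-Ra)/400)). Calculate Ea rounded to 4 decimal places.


Elo expected score: Ea = 1/(1 + 10^((Rb-Ra)/400))
Rb - Ra = 1600 - 1600 = 0
(Rb-Ra)/400 = 0/400 = 0.0
10^0.0 = 1.0
Ea = 1/(1 + 1.0) = 1/2.0 = 0.5000

0.5000


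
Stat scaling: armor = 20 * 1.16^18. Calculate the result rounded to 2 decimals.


value = base * growth^level
= 20 * 1.16^18
= 20 * 14.462514
= 289.25

289.25 armor


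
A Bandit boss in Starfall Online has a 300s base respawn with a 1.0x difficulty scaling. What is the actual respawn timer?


Respawn time = base * multiplier
= 300 * 1.0
= 300.0 seconds

300.0 seconds


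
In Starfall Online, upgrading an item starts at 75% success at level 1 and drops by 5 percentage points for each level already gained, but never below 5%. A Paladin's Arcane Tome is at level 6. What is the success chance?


raw_rate = 75 - 5 * (6 - 1)
= 75 - 5 * 5
= 75 - 25
= 50
Apply floor: max(50, 5) = 50%

50%


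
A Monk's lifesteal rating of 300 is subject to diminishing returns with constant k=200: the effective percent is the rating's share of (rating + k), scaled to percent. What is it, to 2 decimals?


effective% = rating / (rating + k) * 100
= 300 / (300 + 200) * 100
= 300 / 500 * 100
= 0.6 * 100
= 60.00%

60.00%


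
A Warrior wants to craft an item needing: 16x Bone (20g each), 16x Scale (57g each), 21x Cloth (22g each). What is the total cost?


Cost breakdown:
  Bone: 16 * 20 = 320
  Scale: 16 * 57 = 912
  Cloth: 21 * 22 = 462
Total = 320 + 912 + 462 = 1694

1694 gold


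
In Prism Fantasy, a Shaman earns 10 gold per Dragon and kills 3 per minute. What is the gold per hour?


Gold per minute = 10 * 3 = 30
Gold per hour = 30 * 60 = 1800

1800 gold/hour


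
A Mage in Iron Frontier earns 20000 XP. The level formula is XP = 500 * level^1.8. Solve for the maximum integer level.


XP = 500 * level^1.8, so level = (XP / 500)^(1/1.8)
= (20000 / 500)^(1/1.8)
= 40.0^0.5556
= 7.7631
Floor: level = 7

level 7


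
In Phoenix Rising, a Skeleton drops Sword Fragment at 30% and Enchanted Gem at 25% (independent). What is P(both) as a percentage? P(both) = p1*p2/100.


For independent events, P(both) = P(A) * P(B)
= 30% * 25%
= 750 / 100 %
= 7.5%

7.5%


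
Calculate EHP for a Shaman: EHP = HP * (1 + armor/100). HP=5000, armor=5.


EHP = 5000 * (1 + 5/100)
= 5000 * (1 + 0.05)
= 5000 * 1.05
= 5250.0

5250.0 EHP


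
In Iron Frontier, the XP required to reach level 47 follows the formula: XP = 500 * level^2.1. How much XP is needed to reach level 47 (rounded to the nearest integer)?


XP = 500 * level^2.1
Substitute level = 47:
XP = 500 * 47^2.1
= 500 * 3246.426
= 1623213

1623213 XP


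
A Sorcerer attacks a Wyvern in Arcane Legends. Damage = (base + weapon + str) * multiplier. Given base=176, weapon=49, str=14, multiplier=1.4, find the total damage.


Sum base + weapon + str = 176 + 49 + 14 = 239
Multiply by 1.4:
239 * 1.4 = 334.6

334.6 damage


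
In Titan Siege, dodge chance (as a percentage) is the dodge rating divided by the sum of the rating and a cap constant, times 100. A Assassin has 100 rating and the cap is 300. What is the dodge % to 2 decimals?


dodge% = 100 / (100 + 300) * 100
= 100 / 400 * 100
= 0.25 * 100
= 25.00%

25.00%


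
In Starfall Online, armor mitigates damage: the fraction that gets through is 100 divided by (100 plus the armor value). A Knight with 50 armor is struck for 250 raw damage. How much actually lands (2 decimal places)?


actual = 250 * 100 / (100 + 50)
= 250 * 100 / 150
= 25000 / 150
= 166.67

166.67 damage


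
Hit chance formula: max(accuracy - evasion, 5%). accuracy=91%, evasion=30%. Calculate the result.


accuracy - evasion = 91 - 30 = 61
Apply floor: max(61, 5) = 61
Hit chance = 61%

61%


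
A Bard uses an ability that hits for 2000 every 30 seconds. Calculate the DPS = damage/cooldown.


DPS = damage / cooldown
= 2000 / 30
= 66.67

66.67 DPS


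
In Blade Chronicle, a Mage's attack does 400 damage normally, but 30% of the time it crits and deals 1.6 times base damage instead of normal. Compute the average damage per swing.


E[dmg] = base * (1 + crit_chance * (crit_mult - 1))
cc as decimal = 30/100 = 0.3
cm - 1 = 1.6 - 1 = 0.6
Bonus factor = 0.3 * 0.6 = 0.18
Total multiplier = 1 + 0.18 = 1.18
Expected damage = 400 * 1.18 = 472.00

472.00 damage


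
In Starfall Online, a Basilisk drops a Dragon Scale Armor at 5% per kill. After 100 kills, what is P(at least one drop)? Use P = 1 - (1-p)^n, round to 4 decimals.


P(at least one) = 1 - P(none) = 1 - (1-p)^n
p = 5/100 = 0.05
1 - p = 0.95
(1 - p)^100 = 0.95^100 = 0.005921
P(at least one) = 1 - 0.005921 = 0.9941

0.9941


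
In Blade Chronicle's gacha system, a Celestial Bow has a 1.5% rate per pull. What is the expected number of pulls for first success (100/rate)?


Expected pulls for a geometric distribution = 1/p = 100 / rate%
= 100 / 1.5
= 66.67

66.67 pulls


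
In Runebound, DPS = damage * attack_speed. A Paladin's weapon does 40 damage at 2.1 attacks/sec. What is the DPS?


DPS = damage * attack_speed
= 40 * 2.1
= 84.0

84.0 DPS


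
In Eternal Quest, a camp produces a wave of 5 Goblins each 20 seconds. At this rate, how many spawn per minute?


Spawns per minute = count * (60 / interval)
= 5 * (60 / 20)
= 5 * 3.0
= 15.0

15.0 per minute


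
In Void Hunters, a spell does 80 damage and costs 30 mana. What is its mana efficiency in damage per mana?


Efficiency = damage / mana
= 80 / 30
= 2.67

2.67 dmg/mana


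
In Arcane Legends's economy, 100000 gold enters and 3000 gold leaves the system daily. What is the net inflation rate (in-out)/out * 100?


Net gold = 100000 - 3000 = 97000
Inflation rate = net / sunk * 100 = 97000 / 3000 * 100
= 32.333333 * 100
= 3233.33%

3233.33%


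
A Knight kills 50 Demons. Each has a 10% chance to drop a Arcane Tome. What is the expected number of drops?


Expected drops = kills * (drop_rate / 100)
= 50 * (10 / 100)
= 50 * 0.1
= 5.0

5.0 drops


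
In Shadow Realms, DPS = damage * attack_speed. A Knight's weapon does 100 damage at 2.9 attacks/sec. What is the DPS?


DPS = damage * attack_speed
= 100 * 2.9
= 290.0

290.0 DPS


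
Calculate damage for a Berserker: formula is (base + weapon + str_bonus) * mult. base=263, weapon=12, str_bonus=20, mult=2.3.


Sum base + weapon + str = 263 + 12 + 20 = 295
Multiply by 2.3:
295 * 2.3 = 678.5

678.5 damage


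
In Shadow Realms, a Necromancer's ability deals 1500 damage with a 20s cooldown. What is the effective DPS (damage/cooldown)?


DPS = damage / cooldown
= 1500 / 20
= 75.00

75.00 DPS


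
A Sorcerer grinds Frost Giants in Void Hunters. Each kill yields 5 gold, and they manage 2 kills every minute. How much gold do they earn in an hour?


Gold per minute = 5 * 2 = 10
Gold per hour = 10 * 60 = 600

600 gold/hour


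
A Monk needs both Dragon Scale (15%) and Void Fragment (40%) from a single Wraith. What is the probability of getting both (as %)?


For independent events, P(both) = P(A) * P(B)
= 15% * 40%
= 600 / 100 %
= 6.0%

6.0%


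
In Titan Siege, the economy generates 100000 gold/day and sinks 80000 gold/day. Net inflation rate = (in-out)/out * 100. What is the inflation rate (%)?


Net gold = 100000 - 80000 = 20000
Inflation rate = net / sunk * 100 = 20000 / 80000 * 100
= 0.25 * 100
= 25.00%

25.00%


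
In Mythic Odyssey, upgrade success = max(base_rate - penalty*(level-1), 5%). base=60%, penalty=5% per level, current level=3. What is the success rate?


raw_rate = 60 - 5 * (3 - 1)
= 60 - 5 * 2
= 60 - 10
= 50
Apply floor: max(50, 5) = 50%

50%


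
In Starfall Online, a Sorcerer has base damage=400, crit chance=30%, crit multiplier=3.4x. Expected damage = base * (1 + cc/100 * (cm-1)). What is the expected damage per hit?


E[dmg] = base * (1 + crit_chance * (crit_mult - 1))
cc as decimal = 30/100 = 0.3
cm - 1 = 3.4 - 1 = 2.4
Bonus factor = 0.3 * 2.4 = 0.72
Total multiplier = 1 + 0.72 = 1.72
Expected damage = 400 * 1.72 = 688.00

688.00 damage


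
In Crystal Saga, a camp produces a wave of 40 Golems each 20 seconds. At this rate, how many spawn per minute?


Spawns per minute = count * (60 / interval)
= 40 * (60 / 20)
= 40 * 3.0
= 120.0

120.0 per minute


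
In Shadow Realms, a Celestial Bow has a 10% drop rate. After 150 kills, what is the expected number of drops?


Expected drops = kills * (drop_rate / 100)
= 150 * (10 / 100)
= 150 * 0.1
= 15.0

15.0 drops


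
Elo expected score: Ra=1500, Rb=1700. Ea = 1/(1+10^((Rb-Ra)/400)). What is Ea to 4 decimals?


Elo expected score: Ea = 1/(1 + 10^((Rb-Ra)/400))
Rb - Ra = 1700 - 1500 = 200
(Rb-Ra)/400 = 200/400 = 0.5
10^0.5 = 3.162278
Ea = 1/(1 + 3.162278) = 1/4.162278 = 0.2403

0.2403


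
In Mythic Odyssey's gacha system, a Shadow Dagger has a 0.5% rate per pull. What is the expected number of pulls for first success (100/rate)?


Expected pulls for a geometric distribution = 1/p = 100 / rate%
= 100 / 0.5
= 200.0

200.0 pulls


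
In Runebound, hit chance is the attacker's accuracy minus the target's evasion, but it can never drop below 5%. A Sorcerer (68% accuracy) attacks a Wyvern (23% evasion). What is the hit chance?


accuracy - evasion = 68 - 23 = 45
Apply floor: max(45, 5) = 45
Hit chance = 45%

45%


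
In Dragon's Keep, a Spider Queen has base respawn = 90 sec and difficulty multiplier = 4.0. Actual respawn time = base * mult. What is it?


Respawn time = base * multiplier
= 90 * 4.0
= 360.0 seconds

360.0 seconds


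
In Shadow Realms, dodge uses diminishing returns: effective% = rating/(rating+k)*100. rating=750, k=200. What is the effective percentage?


effective% = rating / (rating + k) * 100
= 750 / (750 + 200) * 100
= 750 / 950 * 100
= 0.789474 * 100
= 78.95%

78.95%


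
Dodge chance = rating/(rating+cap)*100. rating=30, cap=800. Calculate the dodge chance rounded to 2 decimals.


dodge% = 30 / (30 + 800) * 100
= 30 / 830 * 100
= 0.036145 * 100
= 3.61%

3.61%


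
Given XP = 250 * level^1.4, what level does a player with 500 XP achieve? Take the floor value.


XP = 250 * level^1.4, so level = (XP / 250)^(1/1.4)
= (500 / 250)^(1/1.4)
= 2.0^0.7143
= 1.6407
Floor: level = 1

level 1


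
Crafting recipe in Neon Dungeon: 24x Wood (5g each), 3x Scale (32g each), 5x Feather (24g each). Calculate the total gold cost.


Cost breakdown:
  Wood: 24 * 5 = 120
  Scale: 3 * 32 = 96
  Feather: 5 * 24 = 120
Total = 120 + 96 + 120 = 336

336 gold


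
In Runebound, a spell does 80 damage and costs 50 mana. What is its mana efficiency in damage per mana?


Efficiency = damage / mana
= 80 / 50
= 1.60

1.60 dmg/mana


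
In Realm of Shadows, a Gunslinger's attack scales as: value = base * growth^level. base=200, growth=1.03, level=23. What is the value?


value = base * growth^level
= 200 * 1.03^23
= 200 * 1.973587
= 394.72

394.72 attack


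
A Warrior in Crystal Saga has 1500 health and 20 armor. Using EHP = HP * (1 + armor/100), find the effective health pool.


EHP = 1500 * (1 + 20/100)
= 1500 * (1 + 0.2)
= 1500 * 1.2
= 1800.0

1800.0 EHP


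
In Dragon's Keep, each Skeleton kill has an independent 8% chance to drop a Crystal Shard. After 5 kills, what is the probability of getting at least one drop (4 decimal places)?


P(at least one) = 1 - P(none) = 1 - (1-p)^n
p = 8/100 = 0.08
1 - p = 0.92
(1 - p)^5 = 0.92^5 = 0.659082
P(at least one) = 1 - 0.659082 = 0.3409

0.3409


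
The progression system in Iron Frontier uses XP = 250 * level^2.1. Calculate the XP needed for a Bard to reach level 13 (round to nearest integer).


XP = 250 * level^2.1
Substitute level = 13:
XP = 250 * 13^2.1
= 250 * 218.4143
= 54604

54604 XP


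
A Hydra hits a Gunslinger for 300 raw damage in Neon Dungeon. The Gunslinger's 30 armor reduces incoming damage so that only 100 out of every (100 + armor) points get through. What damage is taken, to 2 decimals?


actual = 300 * 100 / (100 + 30)
= 300 * 100 / 130
= 30000 / 130
= 230.77

230.77 damage


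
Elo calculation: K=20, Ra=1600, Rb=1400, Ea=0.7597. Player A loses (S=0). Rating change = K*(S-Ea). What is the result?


Elo update: delta = K * (S - Ea), where S = 0 (loses)
S - Ea = 0 - 0.7597 = -0.7597
Rating change = 20 * -0.7597
= -15.19

-15.19 rating points


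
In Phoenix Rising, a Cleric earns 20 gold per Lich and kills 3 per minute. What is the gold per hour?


Gold per minute = 20 * 3 = 60
Gold per hour = 60 * 60 = 3600

3600 gold/hour


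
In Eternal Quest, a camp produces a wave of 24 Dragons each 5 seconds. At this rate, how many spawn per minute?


Spawns per minute = count * (60 / interval)
= 24 * (60 / 5)
= 24 * 12.0
= 288.0

288.0 per minute


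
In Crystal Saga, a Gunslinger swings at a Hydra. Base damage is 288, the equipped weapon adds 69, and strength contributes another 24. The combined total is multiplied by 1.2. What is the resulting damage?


Sum base + weapon + str = 288 + 69 + 24 = 381
Multiply by 1.2:
381 * 1.2 = 457.2

457.2 damage


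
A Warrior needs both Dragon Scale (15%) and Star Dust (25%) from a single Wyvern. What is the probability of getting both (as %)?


For independent events, P(both) = P(A) * P(B)
= 15% * 25%
= 375 / 100 %
= 3.75%

3.75%


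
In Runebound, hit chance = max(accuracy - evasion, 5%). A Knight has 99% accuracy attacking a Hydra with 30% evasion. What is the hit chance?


accuracy - evasion = 99 - 30 = 69
Apply floor: max(69, 5) = 69
Hit chance = 69%

69%


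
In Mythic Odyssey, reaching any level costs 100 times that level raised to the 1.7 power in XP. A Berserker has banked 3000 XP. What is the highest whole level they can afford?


XP = 100 * level^1.7, so level = (XP / 100)^(1/1.7)
= (3000 / 100)^(1/1.7)
= 30.0^0.5882
= 7.3943
Floor: level = 7

level 7


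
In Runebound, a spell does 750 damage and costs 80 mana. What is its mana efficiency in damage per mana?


Efficiency = damage / mana
= 750 / 80
= 9.38

9.38 dmg/mana


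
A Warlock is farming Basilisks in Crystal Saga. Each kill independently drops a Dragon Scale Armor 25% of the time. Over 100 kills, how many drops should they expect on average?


Expected drops = kills * (drop_rate / 100)
= 100 * (25 / 100)
= 100 * 0.25
= 25.0

25.0 drops


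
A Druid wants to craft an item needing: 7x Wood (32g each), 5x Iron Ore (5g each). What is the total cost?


Cost breakdown:
  Wood: 7 * 32 = 224
  Iron Ore: 5 * 5 = 25
Total = 224 + 25 = 249

249 gold


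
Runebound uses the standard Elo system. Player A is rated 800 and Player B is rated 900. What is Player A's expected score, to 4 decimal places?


Elo expected score: Ea = 1/(1 + 10^((Rb-Ra)/400))
Rb - Ra = 900 - 800 = 100
(Rb-Ra)/400 = 100/400 = 0.25
10^0.25 = 1.778279
Ea = 1/(1 + 1.778279) = 1/2.778279 = 0.3599

0.3599


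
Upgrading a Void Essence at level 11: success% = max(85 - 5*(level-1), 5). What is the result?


raw_rate = 85 - 5 * (11 - 1)
= 85 - 5 * 10
= 85 - 50
= 35
Apply floor: max(35, 5) = 35%

35%


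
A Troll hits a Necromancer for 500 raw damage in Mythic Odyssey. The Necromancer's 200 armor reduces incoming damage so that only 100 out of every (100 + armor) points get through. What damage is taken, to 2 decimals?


actual = 500 * 100 / (100 + 200)
= 500 * 100 / 300
= 50000 / 300
= 166.67

166.67 damage


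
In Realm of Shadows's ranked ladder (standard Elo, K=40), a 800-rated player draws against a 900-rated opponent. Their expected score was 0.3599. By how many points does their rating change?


Elo update: delta = K * (S - Ea), where S = 0.5 (draws)
S - Ea = 0.5 - 0.3599 = 0.1401
Rating change = 40 * 0.1401
= 5.60

5.60 rating points


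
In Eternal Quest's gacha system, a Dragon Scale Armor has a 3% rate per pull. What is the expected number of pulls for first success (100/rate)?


Expected pulls for a geometric distribution = 1/p = 100 / rate%
= 100 / 3
= 33.33

33.33 pulls


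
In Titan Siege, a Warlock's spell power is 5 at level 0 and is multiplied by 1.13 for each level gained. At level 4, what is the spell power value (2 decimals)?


value = base * growth^level
= 5 * 1.13^4
= 5 * 1.630474
= 8.15

8.15 spell power


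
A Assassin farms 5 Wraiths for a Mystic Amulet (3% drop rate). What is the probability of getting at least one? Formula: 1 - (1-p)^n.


P(at least one) = 1 - P(none) = 1 - (1-p)^n
p = 3/100 = 0.03
1 - p = 0.97
(1 - p)^5 = 0.97^5 = 0.858734
P(at least one) = 1 - 0.858734 = 0.1413

0.1413


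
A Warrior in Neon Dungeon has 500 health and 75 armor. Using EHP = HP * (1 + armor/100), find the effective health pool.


EHP = 500 * (1 + 75/100)
= 500 * (1 + 0.75)
= 500 * 1.75
= 875.0

875.0 EHP


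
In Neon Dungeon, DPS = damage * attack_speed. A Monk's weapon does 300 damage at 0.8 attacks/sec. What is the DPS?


DPS = damage * attack_speed
= 300 * 0.8
= 240.0

240.0 DPS


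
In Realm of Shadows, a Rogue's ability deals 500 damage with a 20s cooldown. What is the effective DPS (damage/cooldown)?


DPS = damage / cooldown
= 500 / 20
= 25.00

25.00 DPS


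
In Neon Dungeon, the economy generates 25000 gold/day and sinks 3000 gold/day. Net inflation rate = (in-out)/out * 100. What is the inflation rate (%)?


Net gold = 25000 - 3000 = 22000
Inflation rate = net / sunk * 100 = 22000 / 3000 * 100
= 7.333333 * 100
= 733.33%

733.33%


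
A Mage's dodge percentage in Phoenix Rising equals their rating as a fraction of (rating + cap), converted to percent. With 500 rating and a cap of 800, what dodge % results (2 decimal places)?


dodge% = 500 / (500 + 800) * 100
= 500 / 1300 * 100
= 0.384615 * 100
= 38.46%

38.46%


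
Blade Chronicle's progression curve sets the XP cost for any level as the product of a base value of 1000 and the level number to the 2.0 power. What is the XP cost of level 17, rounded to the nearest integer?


XP = 1000 * level^2.0
Substitute level = 17:
XP = 1000 * 17^2.0
= 1000 * 289.0
= 289000

289000 XP


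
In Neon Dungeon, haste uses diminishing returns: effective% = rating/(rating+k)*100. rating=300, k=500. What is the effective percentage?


effective% = rating / (rating + k) * 100
= 300 / (300 + 500) * 100
= 300 / 800 * 100
= 0.375 * 100
= 37.50%

37.50%


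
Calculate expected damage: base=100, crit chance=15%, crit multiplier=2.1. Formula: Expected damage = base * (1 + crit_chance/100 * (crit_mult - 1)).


E[dmg] = base * (1 + crit_chance * (crit_mult - 1))
cc as decimal = 15/100 = 0.15
cm - 1 = 2.1 - 1 = 1.1
Bonus factor = 0.15 * 1.1 = 0.165
Total multiplier = 1 + 0.165 = 1.165
Expected damage = 100 * 1.165 = 116.50

116.50 damage


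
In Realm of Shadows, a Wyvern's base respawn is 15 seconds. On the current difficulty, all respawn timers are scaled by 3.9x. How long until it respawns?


Respawn time = base * multiplier
= 15 * 3.9
= 58.5 seconds

58.5 seconds


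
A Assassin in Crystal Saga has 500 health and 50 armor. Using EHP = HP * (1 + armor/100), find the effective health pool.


EHP = 500 * (1 + 50/100)
= 500 * (1 + 0.5)
= 500 * 1.5
= 750.0

750.0 EHP


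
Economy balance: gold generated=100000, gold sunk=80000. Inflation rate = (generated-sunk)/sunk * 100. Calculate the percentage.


Net gold = 100000 - 80000 = 20000
Inflation rate = net / sunk * 100 = 20000 / 80000 * 100
= 0.25 * 100
= 25.00%

25.00%


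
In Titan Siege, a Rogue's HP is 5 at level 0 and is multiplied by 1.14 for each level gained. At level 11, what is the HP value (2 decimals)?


value = base * growth^level
= 5 * 1.14^11
= 5 * 4.226232
= 21.13

21.13 HP


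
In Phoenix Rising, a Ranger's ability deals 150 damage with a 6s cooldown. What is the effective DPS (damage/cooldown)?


DPS = damage / cooldown
= 150 / 6
= 25.00

25.00 DPS


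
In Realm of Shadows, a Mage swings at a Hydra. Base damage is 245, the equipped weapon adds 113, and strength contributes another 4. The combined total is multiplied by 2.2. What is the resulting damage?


Sum base + weapon + str = 245 + 113 + 4 = 362
Multiply by 2.2:
362 * 2.2 = 796.4

796.4 damage


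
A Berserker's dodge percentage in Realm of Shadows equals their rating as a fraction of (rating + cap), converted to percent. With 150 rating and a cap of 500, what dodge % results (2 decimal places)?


dodge% = 150 / (150 + 500) * 100
= 150 / 650 * 100
= 0.230769 * 100
= 23.08%

23.08%


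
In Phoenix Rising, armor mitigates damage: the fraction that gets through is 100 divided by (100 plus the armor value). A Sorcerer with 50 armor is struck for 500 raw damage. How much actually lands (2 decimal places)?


actual = 500 * 100 / (100 + 50)
= 500 * 100 / 150
= 50000 / 150
= 333.33

333.33 damage


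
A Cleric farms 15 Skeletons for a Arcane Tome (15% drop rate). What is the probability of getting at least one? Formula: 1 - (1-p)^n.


P(at least one) = 1 - P(none) = 1 - (1-p)^n
p = 15/100 = 0.15
1 - p = 0.85
(1 - p)^15 = 0.85^15 = 0.087354
P(at least one) = 1 - 0.087354 = 0.9126

0.9126


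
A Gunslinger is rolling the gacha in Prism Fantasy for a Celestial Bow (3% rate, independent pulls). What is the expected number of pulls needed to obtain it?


Expected pulls for a geometric distribution = 1/p = 100 / rate%
= 100 / 3
= 33.33

33.33 pulls


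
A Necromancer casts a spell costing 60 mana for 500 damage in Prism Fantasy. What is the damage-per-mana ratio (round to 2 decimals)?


Efficiency = damage / mana
= 500 / 60
= 8.33

8.33 dmg/mana


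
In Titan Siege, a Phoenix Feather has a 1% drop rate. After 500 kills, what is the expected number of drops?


Expected drops = kills * (drop_rate / 100)
= 500 * (1 / 100)
= 500 * 0.01
= 5.0

5.0 drops


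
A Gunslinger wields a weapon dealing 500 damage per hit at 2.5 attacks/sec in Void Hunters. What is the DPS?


DPS = damage * attack_speed
= 500 * 2.5
= 1250.0

1250.0 DPS


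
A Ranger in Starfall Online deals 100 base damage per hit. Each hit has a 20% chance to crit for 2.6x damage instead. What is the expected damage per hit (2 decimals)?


E[dmg] = base * (1 + crit_chance * (crit_mult - 1))
cc as decimal = 20/100 = 0.2
cm - 1 = 2.6 - 1 = 1.6
Bonus factor = 0.2 * 1.6 = 0.32
Total multiplier = 1 + 0.32 = 1.32
Expected damage = 100 * 1.32 = 132.00

132.00 damage


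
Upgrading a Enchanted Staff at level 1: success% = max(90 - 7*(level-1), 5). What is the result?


raw_rate = 90 - 7 * (1 - 1)
= 90 - 7 * 0
= 90 - 0
= 90
Apply floor: max(90, 5) = 90%

90%


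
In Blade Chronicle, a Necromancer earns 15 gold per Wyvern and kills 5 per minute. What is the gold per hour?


Gold per minute = 15 * 5 = 75
Gold per hour = 75 * 60 = 4500

4500 gold/hour


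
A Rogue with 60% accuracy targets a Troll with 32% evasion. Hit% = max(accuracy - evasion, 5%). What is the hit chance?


accuracy - evasion = 60 - 32 = 28
Apply floor: max(28, 5) = 28
Hit chance = 28%

28%


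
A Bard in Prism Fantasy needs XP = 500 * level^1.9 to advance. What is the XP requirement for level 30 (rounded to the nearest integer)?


XP = 500 * level^1.9
Substitute level = 30:
XP = 500 * 30^1.9
= 500 * 640.5166
= 320258

320258 XP


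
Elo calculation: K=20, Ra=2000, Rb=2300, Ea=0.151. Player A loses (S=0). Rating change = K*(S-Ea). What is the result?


Elo update: delta = K * (S - Ea), where S = 0 (loses)
S - Ea = 0 - 0.151 = -0.151
Rating change = 20 * -0.151
= -3.02

-3.02 rating points


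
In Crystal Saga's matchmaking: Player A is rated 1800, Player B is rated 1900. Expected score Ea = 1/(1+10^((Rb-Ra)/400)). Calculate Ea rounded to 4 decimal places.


Elo expected score: Ea = 1/(1 + 10^((Rb-Ra)/400))
Rb - Ra = 1900 - 1800 = 100
(Rb-Ra)/400 = 100/400 = 0.25
10^0.25 = 1.778279
Ea = 1/(1 + 1.778279) = 1/2.778279 = 0.3599

0.3599


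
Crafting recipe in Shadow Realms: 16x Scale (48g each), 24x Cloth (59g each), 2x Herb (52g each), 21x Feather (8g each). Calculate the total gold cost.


Cost breakdown:
  Scale: 16 * 48 = 768
  Cloth: 24 * 59 = 1416
  Herb: 2 * 52 = 104
  Feather: 21 * 8 = 168
Total = 768 + 1416 + 104 + 168 = 2456

2456 gold


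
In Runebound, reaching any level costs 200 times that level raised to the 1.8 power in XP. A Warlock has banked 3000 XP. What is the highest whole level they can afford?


XP = 200 * level^1.8, so level = (XP / 200)^(1/1.8)
= (3000 / 200)^(1/1.8)
= 15.0^0.5556
= 4.5018
Floor: level = 4

level 4


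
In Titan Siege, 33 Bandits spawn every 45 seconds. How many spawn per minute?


Spawns per minute = count * (60 / interval)
= 33 * (60 / 45)
= 33 * 1.3333
= 44.0

44.0 per minute


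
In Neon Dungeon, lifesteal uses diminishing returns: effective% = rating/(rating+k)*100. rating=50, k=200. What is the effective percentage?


effective% = rating / (rating + k) * 100
= 50 / (50 + 200) * 100
= 50 / 250 * 100
= 0.2 * 100
= 20.00%

20.00%


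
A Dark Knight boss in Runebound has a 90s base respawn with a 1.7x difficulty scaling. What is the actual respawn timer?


Respawn time = base * multiplier
= 90 * 1.7
= 153.0 seconds

153.0 seconds


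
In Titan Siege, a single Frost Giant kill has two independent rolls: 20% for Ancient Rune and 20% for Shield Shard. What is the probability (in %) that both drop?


For independent events, P(both) = P(A) * P(B)
= 20% * 20%
= 400 / 100 %
= 4.0%

4.0%


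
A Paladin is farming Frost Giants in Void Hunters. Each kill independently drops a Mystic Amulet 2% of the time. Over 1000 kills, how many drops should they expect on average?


Expected drops = kills * (drop_rate / 100)
= 1000 * (2 / 100)
= 1000 * 0.02
= 20.0

20.0 drops


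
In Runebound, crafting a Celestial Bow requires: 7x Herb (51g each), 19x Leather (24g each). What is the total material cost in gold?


Cost breakdown:
  Herb: 7 * 51 = 357
  Leather: 19 * 24 = 456
Total = 357 + 456 = 813

813 gold


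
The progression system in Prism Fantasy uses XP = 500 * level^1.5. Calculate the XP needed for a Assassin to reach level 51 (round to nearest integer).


XP = 500 * level^1.5
Substitute level = 51:
XP = 500 * 51^1.5
= 500 * 364.2128
= 182106

182106 XP


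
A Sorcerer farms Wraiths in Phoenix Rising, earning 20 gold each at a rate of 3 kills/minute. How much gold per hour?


Gold per minute = 20 * 3 = 60
Gold per hour = 60 * 60 = 3600

3600 gold/hour


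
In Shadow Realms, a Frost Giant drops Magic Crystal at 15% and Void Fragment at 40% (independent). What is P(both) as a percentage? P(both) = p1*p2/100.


For independent events, P(both) = P(A) * P(B)
= 15% * 40%
= 600 / 100 %
= 6.0%

6.0%
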